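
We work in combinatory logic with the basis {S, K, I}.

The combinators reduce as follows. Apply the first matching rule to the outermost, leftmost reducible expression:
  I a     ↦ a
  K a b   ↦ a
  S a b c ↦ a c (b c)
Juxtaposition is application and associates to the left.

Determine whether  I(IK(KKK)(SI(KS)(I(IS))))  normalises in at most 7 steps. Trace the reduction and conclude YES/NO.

  start: I(IK(KKK)(SI(KS)(I(IS))))
  →1  IK(KKK)(SI(KS)(I(IS)))
  →2  K(KKK)(SI(KS)(I(IS)))
  →3  KKK
  →4  K

Answer: YES — reaches normal form K in 4 ≤ 7 steps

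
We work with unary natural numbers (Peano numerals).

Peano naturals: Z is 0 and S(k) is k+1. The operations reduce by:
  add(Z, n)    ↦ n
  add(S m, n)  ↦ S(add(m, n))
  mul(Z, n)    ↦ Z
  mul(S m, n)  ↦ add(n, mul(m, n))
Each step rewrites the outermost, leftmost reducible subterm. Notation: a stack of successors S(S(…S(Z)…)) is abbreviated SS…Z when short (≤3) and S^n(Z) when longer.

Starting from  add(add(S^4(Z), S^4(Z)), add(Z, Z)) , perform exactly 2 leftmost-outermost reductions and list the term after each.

Answer: after 2 steps: S(add(add(SSSZ, S^4(Z)), add(Z, Z)))

Reduction:
  start: add(add(S^4(Z), S^4(Z)), add(Z, Z))
  →1  add(S(add(SSSZ, S^4(Z))), add(Z, Z))
  →2  S(add(add(SSSZ, S^4(Z)), add(Z, Z)))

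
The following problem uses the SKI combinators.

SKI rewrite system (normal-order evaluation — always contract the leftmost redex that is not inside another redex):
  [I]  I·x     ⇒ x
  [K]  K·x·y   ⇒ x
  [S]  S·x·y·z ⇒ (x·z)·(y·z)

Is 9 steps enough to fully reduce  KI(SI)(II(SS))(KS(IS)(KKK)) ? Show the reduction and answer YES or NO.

Answer: YES — reaches normal form SS(SK) in 6 ≤ 9 steps

Working:
  start: KI(SI)(II(SS))(KS(IS)(KKK))
  step 1: I(II(SS))(KS(IS)(KKK))
  step 2: II(SS)(KS(IS)(KKK))
  step 3: I(SS)(KS(IS)(KKK))
  step 4: SS(KS(IS)(KKK))
  step 5: SS(S(KKK))
  step 6: SS(SK)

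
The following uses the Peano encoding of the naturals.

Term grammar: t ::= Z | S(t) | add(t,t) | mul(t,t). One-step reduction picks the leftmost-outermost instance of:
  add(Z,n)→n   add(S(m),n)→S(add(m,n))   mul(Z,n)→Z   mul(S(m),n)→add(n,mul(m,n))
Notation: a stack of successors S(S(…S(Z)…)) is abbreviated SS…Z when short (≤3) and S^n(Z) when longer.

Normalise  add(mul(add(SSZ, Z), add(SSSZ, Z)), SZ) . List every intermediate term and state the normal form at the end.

  start: add(mul(add(SSZ, Z), add(SSSZ, Z)), SZ)
  →1  add(mul(S(add(SZ, Z)), add(SSSZ, Z)), SZ)
  →2  add(add(add(SSSZ, Z), mul(add(SZ, Z), add(SSSZ, Z))), SZ)
  →3  add(add(S(add(SSZ, Z)), mul(add(SZ, Z), add(SSSZ, Z))), SZ)
  →4  add(S(add(add(SSZ, Z), mul(add(SZ, Z), add(SSSZ, Z)))), SZ)
  →5  S(add(add(add(SSZ, Z), mul(add(SZ, Z), add(SSSZ, Z))), SZ))
  →6  S(add(add(S(add(SZ, Z)), mul(add(SZ, Z), add(SSSZ, Z))), SZ))
  →7  S(add(S(add(add(SZ, Z), mul(add(SZ, Z), add(SSSZ, Z)))), SZ))
  →8  S(S(add(add(add(SZ, Z), mul(add(SZ, Z), add(SSSZ, Z))), SZ)))
  →9  S(S(add(add(S(add(Z, Z)), mul(add(SZ, Z), add(SSSZ, Z))), SZ)))
  →10  S(S(add(S(add(add(Z, Z), mul(add(SZ, Z), add(SSSZ, Z)))), SZ)))
  →11  S(S(S(add(add(add(Z, Z), mul(add(SZ, Z), add(SSSZ, Z))), SZ))))
  →12  S(S(S(add(add(Z, mul(add(SZ, Z), add(SSSZ, Z))), SZ))))
  →13  S(S(S(add(mul(add(SZ, Z), add(SSSZ, Z)), SZ))))
  →14  S(S(S(add(mul(S(add(Z, Z)), add(SSSZ, Z)), SZ))))
  →15  S(S(S(add(add(add(SSSZ, Z), mul(add(Z, Z), add(SSSZ, Z))), SZ))))
  →16  S(S(S(add(add(S(add(SSZ, Z)), mul(add(Z, Z), add(SSSZ, Z))), SZ))))
  →17  S(S(S(add(S(add(add(SSZ, Z), mul(add(Z, Z), add(SSSZ, Z)))), SZ))))
  →18  S(S(S(S(add(add(add(SSZ, Z), mul(add(Z, Z), add(SSSZ, Z))), SZ)))))
  →19  S(S(S(S(add(add(S(add(SZ, Z)), mul(add(Z, Z), add(SSSZ, Z))), SZ)))))
  →20  S(S(S(S(add(S(add(add(SZ, Z), mul(add(Z, Z), add(SSSZ, Z)))), SZ)))))
  →21  S(S(S(S(S(add(add(add(SZ, Z), mul(add(Z, Z), add(SSSZ, Z))), SZ))))))
  →22  S(S(S(S(S(add(add(S(add(Z, Z)), mul(add(Z, Z), add(SSSZ, Z))), SZ))))))
  →23  S(S(S(S(S(add(S(add(add(Z, Z), mul(add(Z, Z), add(SSSZ, Z)))), SZ))))))
  →24  S(S(S(S(S(S(add(add(add(Z, Z), mul(add(Z, Z), add(SSSZ, Z))), SZ)))))))
  →25  S(S(S(S(S(S(add(add(Z, mul(add(Z, Z), add(SSSZ, Z))), SZ)))))))
  →26  S(S(S(S(S(S(add(mul(add(Z, Z), add(SSSZ, Z)), SZ)))))))
  →27  S(S(S(S(S(S(add(mul(Z, add(SSSZ, Z)), SZ)))))))
  →28  S(S(S(S(S(S(add(Z, SZ)))))))
  →29  S^7(Z)

Answer: normal form = S^7(Z)  (in 29 steps)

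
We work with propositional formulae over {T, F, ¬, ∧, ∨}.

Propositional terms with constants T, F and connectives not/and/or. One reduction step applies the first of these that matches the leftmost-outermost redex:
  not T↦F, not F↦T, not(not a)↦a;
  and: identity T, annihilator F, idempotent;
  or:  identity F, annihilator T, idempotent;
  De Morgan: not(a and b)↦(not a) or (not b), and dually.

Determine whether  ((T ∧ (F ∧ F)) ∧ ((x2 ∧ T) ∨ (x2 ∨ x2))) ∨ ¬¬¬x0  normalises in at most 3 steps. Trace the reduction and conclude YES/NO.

  start: ((T ∧ (F ∧ F)) ∧ ((x2 ∧ T) ∨ (x2 ∨ x2))) ∨ ¬¬¬x0
  step 1: ((F ∧ F) ∧ ((x2 ∧ T) ∨ (x2 ∨ x2))) ∨ ¬¬¬x0
  step 2: (F ∧ ((x2 ∧ T) ∨ (x2 ∨ x2))) ∨ ¬¬¬x0
  step 3: F ∨ ¬¬¬x0

Answer: NO — after 3 steps the term is F ∨ ¬¬¬x0, not yet normal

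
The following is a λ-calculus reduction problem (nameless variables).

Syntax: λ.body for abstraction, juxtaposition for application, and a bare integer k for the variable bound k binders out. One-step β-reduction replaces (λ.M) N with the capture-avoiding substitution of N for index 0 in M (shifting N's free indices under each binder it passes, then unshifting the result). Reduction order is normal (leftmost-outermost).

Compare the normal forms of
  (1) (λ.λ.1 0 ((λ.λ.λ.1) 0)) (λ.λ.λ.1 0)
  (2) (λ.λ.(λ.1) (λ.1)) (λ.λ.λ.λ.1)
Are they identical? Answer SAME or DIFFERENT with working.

Answer: DIFFERENT — A ⇓ λ.λ.λ.1, B ⇓ λ.0

Reduction:
Term A:
  start: (λ.λ.1 0 ((λ.λ.λ.1) 0)) (λ.λ.λ.1 0)
  [1] λ.(λ.λ.λ.1 0) 0 ((λ.λ.λ.1) 0)
  [2] λ.(λ.λ.1 0) ((λ.λ.λ.1) 0)
  [3] λ.λ.(λ.λ.λ.1) 1 0
  [4] λ.λ.(λ.λ.1) 0
  [5] λ.λ.λ.1

Term B:
  start: (λ.λ.(λ.1) (λ.1)) (λ.λ.λ.λ.1)
  [1] λ.(λ.1) (λ.1)
  [2] λ.0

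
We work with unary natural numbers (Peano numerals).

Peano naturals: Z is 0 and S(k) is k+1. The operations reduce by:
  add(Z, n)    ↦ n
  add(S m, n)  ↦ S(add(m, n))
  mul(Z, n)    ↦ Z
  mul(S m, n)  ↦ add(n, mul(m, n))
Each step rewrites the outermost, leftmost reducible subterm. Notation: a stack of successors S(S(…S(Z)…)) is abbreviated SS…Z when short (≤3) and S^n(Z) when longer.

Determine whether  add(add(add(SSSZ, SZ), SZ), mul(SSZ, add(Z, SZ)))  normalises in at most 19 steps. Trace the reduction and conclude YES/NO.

Answer: NO — after 19 steps the term is S(S(S(S(S(S(mul(SZ, add(Z, SZ)))))))), not yet normal

Working:
  start: add(add(add(SSSZ, SZ), SZ), mul(SSZ, add(Z, SZ)))
  →1  add(add(S(add(SSZ, SZ)), SZ), mul(SSZ, add(Z, SZ)))
  →2  add(S(add(add(SSZ, SZ), SZ)), mul(SSZ, add(Z, SZ)))
  →3  S(add(add(add(SSZ, SZ), SZ), mul(SSZ, add(Z, SZ))))
  →4  S(add(add(S(add(SZ, SZ)), SZ), mul(SSZ, add(Z, SZ))))
  →5  S(add(S(add(add(SZ, SZ), SZ)), mul(SSZ, add(Z, SZ))))
  →6  S(S(add(add(add(SZ, SZ), SZ), mul(SSZ, add(Z, SZ)))))
  →7  S(S(add(add(S(add(Z, SZ)), SZ), mul(SSZ, add(Z, SZ)))))
  →8  S(S(add(S(add(add(Z, SZ), SZ)), mul(SSZ, add(Z, SZ)))))
  →9  S(S(S(add(add(add(Z, SZ), SZ), mul(SSZ, add(Z, SZ))))))
  →10  S(S(S(add(add(SZ, SZ), mul(SSZ, add(Z, SZ))))))
  →11  S(S(S(add(S(add(Z, SZ)), mul(SSZ, add(Z, SZ))))))
  →12  S(S(S(S(add(add(Z, SZ), mul(SSZ, add(Z, SZ)))))))
  →13  S(S(S(S(add(SZ, mul(SSZ, add(Z, SZ)))))))
  →14  S(S(S(S(S(add(Z, mul(SSZ, add(Z, SZ))))))))
  →15  S(S(S(S(S(mul(SSZ, add(Z, SZ)))))))
  →16  S(S(S(S(S(add(add(Z, SZ), mul(SZ, add(Z, SZ))))))))
  →17  S(S(S(S(S(add(SZ, mul(SZ, add(Z, SZ))))))))
  →18  S(S(S(S(S(S(add(Z, mul(SZ, add(Z, SZ)))))))))
  →19  S(S(S(S(S(S(mul(SZ, add(Z, SZ))))))))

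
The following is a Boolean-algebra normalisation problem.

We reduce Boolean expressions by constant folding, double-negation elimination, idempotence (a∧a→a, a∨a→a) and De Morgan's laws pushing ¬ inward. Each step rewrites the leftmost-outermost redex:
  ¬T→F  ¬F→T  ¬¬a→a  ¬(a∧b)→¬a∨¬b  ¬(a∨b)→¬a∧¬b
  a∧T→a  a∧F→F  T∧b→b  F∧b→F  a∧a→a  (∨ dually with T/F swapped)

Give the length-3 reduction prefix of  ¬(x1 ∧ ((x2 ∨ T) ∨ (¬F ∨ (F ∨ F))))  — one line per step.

  start: ¬(x1 ∧ ((x2 ∨ T) ∨ (¬F ∨ (F ∨ F))))
  step 1: ¬x1 ∨ ¬((x2 ∨ T) ∨ (¬F ∨ (F ∨ F)))
  step 2: ¬x1 ∨ (¬(x2 ∨ T) ∧ ¬(¬F ∨ (F ∨ F)))
  step 3: ¬x1 ∨ ((¬x2 ∧ ¬T) ∧ ¬(¬F ∨ (F ∨ F)))

Answer: after 3 steps: ¬x1 ∨ ((¬x2 ∧ ¬T) ∧ ¬(¬F ∨ (F ∨ F)))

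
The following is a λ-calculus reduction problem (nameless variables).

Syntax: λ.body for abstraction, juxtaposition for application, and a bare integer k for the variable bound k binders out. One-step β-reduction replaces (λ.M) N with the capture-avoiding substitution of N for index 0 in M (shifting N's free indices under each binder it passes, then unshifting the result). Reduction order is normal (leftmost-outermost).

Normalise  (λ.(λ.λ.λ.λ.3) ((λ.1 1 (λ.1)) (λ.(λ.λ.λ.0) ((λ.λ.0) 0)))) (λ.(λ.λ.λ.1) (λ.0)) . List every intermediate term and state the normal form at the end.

  start: (λ.(λ.λ.λ.λ.3) ((λ.1 1 (λ.1)) (λ.(λ.λ.λ.0) ((λ.λ.0) 0)))) (λ.(λ.λ.λ.1) (λ.0))
  →1  (λ.λ.λ.λ.3) ((λ.(λ.(λ.λ.λ.1) (λ.0)) (λ.(λ.λ.λ.1) (λ.0)) (λ.1)) (λ.(λ.λ.λ.0) ((λ.λ.0) 0)))
  →2  λ.λ.λ.(λ.(λ.(λ.λ.λ.1) (λ.0)) (λ.(λ.λ.λ.1) (λ.0)) (λ.1)) (λ.(λ.λ.λ.0) ((λ.λ.0) 0))
  →3  λ.λ.λ.(λ.(λ.λ.λ.1) (λ.0)) (λ.(λ.λ.λ.1) (λ.0)) (λ.λ.(λ.λ.λ.0) ((λ.λ.0) 0))
  →4  λ.λ.λ.(λ.λ.λ.1) (λ.0) (λ.λ.(λ.λ.λ.0) ((λ.λ.0) 0))
  →5  λ.λ.λ.(λ.λ.1) (λ.λ.(λ.λ.λ.0) ((λ.λ.0) 0))
  →6  λ.λ.λ.λ.λ.λ.(λ.λ.λ.0) ((λ.λ.0) 0)
  →7  λ.λ.λ.λ.λ.λ.λ.λ.0

Answer: normal form = λ.λ.λ.λ.λ.λ.λ.λ.0  (in 7 steps)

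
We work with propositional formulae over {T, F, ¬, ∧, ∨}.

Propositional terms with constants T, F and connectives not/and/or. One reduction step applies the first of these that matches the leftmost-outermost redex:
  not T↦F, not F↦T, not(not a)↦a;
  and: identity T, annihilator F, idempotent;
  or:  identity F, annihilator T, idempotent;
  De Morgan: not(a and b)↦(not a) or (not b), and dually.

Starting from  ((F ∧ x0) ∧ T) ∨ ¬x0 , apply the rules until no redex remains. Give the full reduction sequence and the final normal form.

  start: ((F ∧ x0) ∧ T) ∨ ¬x0
  step 1: (F ∧ x0) ∨ ¬x0
  step 2: F ∨ ¬x0
  step 3: ¬x0

Answer: normal form = ¬x0  (in 3 steps)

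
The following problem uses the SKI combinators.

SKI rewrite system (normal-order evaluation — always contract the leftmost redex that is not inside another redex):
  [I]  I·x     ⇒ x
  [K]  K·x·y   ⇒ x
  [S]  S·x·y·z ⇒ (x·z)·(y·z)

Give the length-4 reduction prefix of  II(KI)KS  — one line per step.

Answer: after 4 steps: S

Derivation:
  start: II(KI)KS
  step 1: I(KI)KS
  step 2: KIKS
  step 3: IS
  step 4: S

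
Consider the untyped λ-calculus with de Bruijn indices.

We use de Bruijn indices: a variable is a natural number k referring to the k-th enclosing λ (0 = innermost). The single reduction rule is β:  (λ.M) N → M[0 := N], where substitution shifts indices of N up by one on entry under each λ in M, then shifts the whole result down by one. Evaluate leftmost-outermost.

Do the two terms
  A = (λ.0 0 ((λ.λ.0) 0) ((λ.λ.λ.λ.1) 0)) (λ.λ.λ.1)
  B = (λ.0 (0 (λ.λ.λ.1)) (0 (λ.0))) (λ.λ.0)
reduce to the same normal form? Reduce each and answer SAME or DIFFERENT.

Answer: SAME — A ⇓ λ.0, B ⇓ λ.0

Derivation:
Term A:
  start: (λ.0 0 ((λ.λ.0) 0) ((λ.λ.λ.λ.1) 0)) (λ.λ.λ.1)
  step 1: (λ.λ.λ.1) (λ.λ.λ.1) ((λ.λ.0) (λ.λ.λ.1)) ((λ.λ.λ.λ.1) (λ.λ.λ.1))
  step 2: (λ.λ.1) ((λ.λ.0) (λ.λ.λ.1)) ((λ.λ.λ.λ.1) (λ.λ.λ.1))
  step 3: (λ.(λ.λ.0) (λ.λ.λ.1)) ((λ.λ.λ.λ.1) (λ.λ.λ.1))
  step 4: (λ.λ.0) (λ.λ.λ.1)
  step 5: λ.0

Term B:
  start: (λ.0 (0 (λ.λ.λ.1)) (0 (λ.0))) (λ.λ.0)
  step 1: (λ.λ.0) ((λ.λ.0) (λ.λ.λ.1)) ((λ.λ.0) (λ.0))
  step 2: (λ.0) ((λ.λ.0) (λ.0))
  step 3: (λ.λ.0) (λ.0)
  step 4: λ.0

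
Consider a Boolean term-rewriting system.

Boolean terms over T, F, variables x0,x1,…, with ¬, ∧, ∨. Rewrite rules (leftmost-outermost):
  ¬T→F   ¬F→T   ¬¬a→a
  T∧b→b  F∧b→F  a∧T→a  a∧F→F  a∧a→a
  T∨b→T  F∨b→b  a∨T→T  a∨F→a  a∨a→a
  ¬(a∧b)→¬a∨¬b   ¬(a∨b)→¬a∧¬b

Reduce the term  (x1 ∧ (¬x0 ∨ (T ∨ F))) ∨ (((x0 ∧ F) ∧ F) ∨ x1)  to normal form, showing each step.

Answer: normal form = x1  (in 6 steps)

Derivation:
  start: (x1 ∧ (¬x0 ∨ (T ∨ F))) ∨ (((x0 ∧ F) ∧ F) ∨ x1)
  step 1: (x1 ∧ (¬x0 ∨ T)) ∨ (((x0 ∧ F) ∧ F) ∨ x1)
  step 2: (x1 ∧ T) ∨ (((x0 ∧ F) ∧ F) ∨ x1)
  step 3: x1 ∨ (((x0 ∧ F) ∧ F) ∨ x1)
  step 4: x1 ∨ (F ∨ x1)
  step 5: x1 ∨ x1
  step 6: x1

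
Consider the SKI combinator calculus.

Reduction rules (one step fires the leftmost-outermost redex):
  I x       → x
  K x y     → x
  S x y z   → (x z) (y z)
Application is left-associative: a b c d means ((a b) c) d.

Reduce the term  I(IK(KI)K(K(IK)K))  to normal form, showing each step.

  start: I(IK(KI)K(K(IK)K))
  [1] IK(KI)K(K(IK)K)
  [2] K(KI)K(K(IK)K)
  [3] KI(K(IK)K)
  [4] I

Answer: normal form = I  (in 4 steps)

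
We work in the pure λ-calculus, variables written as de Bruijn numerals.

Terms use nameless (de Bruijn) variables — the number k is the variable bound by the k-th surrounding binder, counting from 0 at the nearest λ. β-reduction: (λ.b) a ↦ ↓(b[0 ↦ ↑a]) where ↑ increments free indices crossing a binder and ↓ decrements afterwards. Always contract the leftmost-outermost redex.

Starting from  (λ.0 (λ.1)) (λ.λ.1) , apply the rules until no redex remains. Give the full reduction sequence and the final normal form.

Answer: normal form = λ.λ.λ.λ.1  (in 2 steps)

Working:
  start: (λ.0 (λ.1)) (λ.λ.1)
  step 1: (λ.λ.1) (λ.λ.λ.1)
  step 2: λ.λ.λ.λ.1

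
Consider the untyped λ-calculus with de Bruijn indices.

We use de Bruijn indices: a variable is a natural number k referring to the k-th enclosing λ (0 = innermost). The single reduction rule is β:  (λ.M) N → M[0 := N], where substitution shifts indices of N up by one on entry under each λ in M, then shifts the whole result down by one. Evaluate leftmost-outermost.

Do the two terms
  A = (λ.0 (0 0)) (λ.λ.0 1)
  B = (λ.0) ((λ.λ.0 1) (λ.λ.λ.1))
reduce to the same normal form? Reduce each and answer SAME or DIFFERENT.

Term A:
  start: (λ.0 (0 0)) (λ.λ.0 1)
  [1] (λ.λ.0 1) ((λ.λ.0 1) (λ.λ.0 1))
  [2] λ.0 ((λ.λ.0 1) (λ.λ.0 1))
  [3] λ.0 (λ.0 (λ.λ.0 1))

Term B:
  start: (λ.0) ((λ.λ.0 1) (λ.λ.λ.1))
  [1] (λ.λ.0 1) (λ.λ.λ.1)
  [2] λ.0 (λ.λ.λ.1)

Answer: DIFFERENT — A ⇓ λ.0 (λ.0 (λ.λ.0 1)), B ⇓ λ.0 (λ.λ.λ.1)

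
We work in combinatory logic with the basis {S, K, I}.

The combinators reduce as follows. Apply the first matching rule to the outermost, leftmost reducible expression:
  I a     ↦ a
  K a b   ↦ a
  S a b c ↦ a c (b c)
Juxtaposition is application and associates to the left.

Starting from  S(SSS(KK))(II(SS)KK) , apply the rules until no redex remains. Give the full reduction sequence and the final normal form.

  start: S(SSS(KK))(II(SS)KK)
  →1  S(S(KK)(S(KK)))(II(SS)KK)
  →2  S(S(KK)(S(KK)))(I(SS)KK)
  →3  S(S(KK)(S(KK)))(SSKK)
  →4  S(S(KK)(S(KK)))(SK(KK))

Answer: normal form = S(S(KK)(S(KK)))(SK(KK))  (in 4 steps)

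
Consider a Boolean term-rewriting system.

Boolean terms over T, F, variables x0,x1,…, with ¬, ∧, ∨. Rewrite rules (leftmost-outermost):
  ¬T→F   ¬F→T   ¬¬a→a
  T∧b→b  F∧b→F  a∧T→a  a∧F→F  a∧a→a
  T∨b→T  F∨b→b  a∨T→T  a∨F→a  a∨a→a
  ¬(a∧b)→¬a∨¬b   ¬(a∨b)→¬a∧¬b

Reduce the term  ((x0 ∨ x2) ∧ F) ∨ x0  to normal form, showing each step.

  start: ((x0 ∨ x2) ∧ F) ∨ x0
  step 1: F ∨ x0
  step 2: x0

Answer: normal form = x0  (in 2 steps)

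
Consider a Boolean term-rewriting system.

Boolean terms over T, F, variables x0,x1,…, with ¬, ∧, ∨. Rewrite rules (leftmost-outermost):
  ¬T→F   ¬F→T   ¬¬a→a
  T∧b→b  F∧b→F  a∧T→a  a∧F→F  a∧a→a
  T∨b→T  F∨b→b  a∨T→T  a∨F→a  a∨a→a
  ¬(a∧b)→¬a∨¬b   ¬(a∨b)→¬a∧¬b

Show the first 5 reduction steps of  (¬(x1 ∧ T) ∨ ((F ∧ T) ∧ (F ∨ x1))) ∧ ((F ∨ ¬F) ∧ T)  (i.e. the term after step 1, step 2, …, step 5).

Answer: after 5 steps: (¬x1 ∨ F) ∧ ((F ∨ ¬F) ∧ T)

Working:
  start: (¬(x1 ∧ T) ∨ ((F ∧ T) ∧ (F ∨ x1))) ∧ ((F ∨ ¬F) ∧ T)
  →1  ((¬x1 ∨ ¬T) ∨ ((F ∧ T) ∧ (F ∨ x1))) ∧ ((F ∨ ¬F) ∧ T)
  →2  ((¬x1 ∨ F) ∨ ((F ∧ T) ∧ (F ∨ x1))) ∧ ((F ∨ ¬F) ∧ T)
  →3  (¬x1 ∨ ((F ∧ T) ∧ (F ∨ x1))) ∧ ((F ∨ ¬F) ∧ T)
  →4  (¬x1 ∨ (F ∧ (F ∨ x1))) ∧ ((F ∨ ¬F) ∧ T)
  →5  (¬x1 ∨ F) ∧ ((F ∨ ¬F) ∧ T)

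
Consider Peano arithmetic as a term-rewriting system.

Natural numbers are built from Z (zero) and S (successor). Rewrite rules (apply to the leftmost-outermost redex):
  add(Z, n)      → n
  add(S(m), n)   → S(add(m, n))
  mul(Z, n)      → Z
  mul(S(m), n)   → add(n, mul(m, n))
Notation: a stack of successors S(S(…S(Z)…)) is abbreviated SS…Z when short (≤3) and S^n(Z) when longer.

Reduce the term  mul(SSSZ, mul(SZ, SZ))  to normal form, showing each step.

Answer: normal form = SSSZ  (in 22 steps)

Reduction:
  start: mul(SSSZ, mul(SZ, SZ))
  [1] add(mul(SZ, SZ), mul(SSZ, mul(SZ, SZ)))
  [2] add(add(SZ, mul(Z, SZ)), mul(SSZ, mul(SZ, SZ)))
  [3] add(S(add(Z, mul(Z, SZ))), mul(SSZ, mul(SZ, SZ)))
  [4] S(add(add(Z, mul(Z, SZ)), mul(SSZ, mul(SZ, SZ))))
  [5] S(add(mul(Z, SZ), mul(SSZ, mul(SZ, SZ))))
  [6] S(add(Z, mul(SSZ, mul(SZ, SZ))))
  [7] S(mul(SSZ, mul(SZ, SZ)))
  [8] S(add(mul(SZ, SZ), mul(SZ, mul(SZ, SZ))))
  [9] S(add(add(SZ, mul(Z, SZ)), mul(SZ, mul(SZ, SZ))))
  [10] S(add(S(add(Z, mul(Z, SZ))), mul(SZ, mul(SZ, SZ))))
  [11] S(S(add(add(Z, mul(Z, SZ)), mul(SZ, mul(SZ, SZ)))))
  [12] S(S(add(mul(Z, SZ), mul(SZ, mul(SZ, SZ)))))
  [13] S(S(add(Z, mul(SZ, mul(SZ, SZ)))))
  [14] S(S(mul(SZ, mul(SZ, SZ))))
  [15] S(S(add(mul(SZ, SZ), mul(Z, mul(SZ, SZ)))))
  [16] S(S(add(add(SZ, mul(Z, SZ)), mul(Z, mul(SZ, SZ)))))
  [17] S(S(add(S(add(Z, mul(Z, SZ))), mul(Z, mul(SZ, SZ)))))
  [18] S(S(S(add(add(Z, mul(Z, SZ)), mul(Z, mul(SZ, SZ))))))
  [19] S(S(S(add(mul(Z, SZ), mul(Z, mul(SZ, SZ))))))
  [20] S(S(S(add(Z, mul(Z, mul(SZ, SZ))))))
  [21] S(S(S(mul(Z, mul(SZ, SZ)))))
  [22] SSSZ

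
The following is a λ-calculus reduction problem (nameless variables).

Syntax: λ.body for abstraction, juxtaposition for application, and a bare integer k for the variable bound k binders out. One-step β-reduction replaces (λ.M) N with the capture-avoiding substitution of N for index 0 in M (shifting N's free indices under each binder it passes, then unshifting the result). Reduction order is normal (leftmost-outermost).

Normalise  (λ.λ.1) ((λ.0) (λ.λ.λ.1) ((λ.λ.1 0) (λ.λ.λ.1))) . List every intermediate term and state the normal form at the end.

Answer: normal form = λ.λ.λ.1  (in 3 steps)

Derivation:
  start: (λ.λ.1) ((λ.0) (λ.λ.λ.1) ((λ.λ.1 0) (λ.λ.λ.1)))
  [1] λ.(λ.0) (λ.λ.λ.1) ((λ.λ.1 0) (λ.λ.λ.1))
  [2] λ.(λ.λ.λ.1) ((λ.λ.1 0) (λ.λ.λ.1))
  [3] λ.λ.λ.1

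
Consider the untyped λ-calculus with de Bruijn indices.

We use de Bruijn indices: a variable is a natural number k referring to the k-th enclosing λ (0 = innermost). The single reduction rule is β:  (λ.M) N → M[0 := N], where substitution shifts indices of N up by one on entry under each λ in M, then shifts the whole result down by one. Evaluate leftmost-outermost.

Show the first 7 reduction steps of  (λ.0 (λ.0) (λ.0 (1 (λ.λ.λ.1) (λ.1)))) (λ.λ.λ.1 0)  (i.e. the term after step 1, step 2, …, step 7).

Answer: after 7 steps: λ.0 (λ.1)

Derivation:
  start: (λ.0 (λ.0) (λ.0 (1 (λ.λ.λ.1) (λ.1)))) (λ.λ.λ.1 0)
  step 1: (λ.λ.λ.1 0) (λ.0) (λ.0 ((λ.λ.λ.1 0) (λ.λ.λ.1) (λ.1)))
  step 2: (λ.λ.1 0) (λ.0 ((λ.λ.λ.1 0) (λ.λ.λ.1) (λ.1)))
  step 3: λ.(λ.0 ((λ.λ.λ.1 0) (λ.λ.λ.1) (λ.1))) 0
  step 4: λ.0 ((λ.λ.λ.1 0) (λ.λ.λ.1) (λ.1))
  step 5: λ.0 ((λ.λ.1 0) (λ.1))
  step 6: λ.0 (λ.(λ.2) 0)
  step 7: λ.0 (λ.1)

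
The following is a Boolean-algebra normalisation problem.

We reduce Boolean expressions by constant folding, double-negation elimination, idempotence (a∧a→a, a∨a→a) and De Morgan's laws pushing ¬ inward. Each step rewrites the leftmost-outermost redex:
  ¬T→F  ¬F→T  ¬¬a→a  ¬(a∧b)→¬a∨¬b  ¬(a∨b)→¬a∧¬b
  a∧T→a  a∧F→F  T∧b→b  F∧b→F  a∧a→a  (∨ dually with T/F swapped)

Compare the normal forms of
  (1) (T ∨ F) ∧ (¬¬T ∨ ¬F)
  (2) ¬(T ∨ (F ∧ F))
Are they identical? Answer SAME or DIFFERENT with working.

Answer: DIFFERENT — A ⇓ T, B ⇓ F

Working:
Term A:
  start: (T ∨ F) ∧ (¬¬T ∨ ¬F)
  step 1: T ∧ (¬¬T ∨ ¬F)
  step 2: ¬¬T ∨ ¬F
  step 3: T ∨ ¬F
  step 4: T

Term B:
  start: ¬(T ∨ (F ∧ F))
  step 1: ¬T ∧ ¬(F ∧ F)
  step 2: F ∧ ¬(F ∧ F)
  step 3: F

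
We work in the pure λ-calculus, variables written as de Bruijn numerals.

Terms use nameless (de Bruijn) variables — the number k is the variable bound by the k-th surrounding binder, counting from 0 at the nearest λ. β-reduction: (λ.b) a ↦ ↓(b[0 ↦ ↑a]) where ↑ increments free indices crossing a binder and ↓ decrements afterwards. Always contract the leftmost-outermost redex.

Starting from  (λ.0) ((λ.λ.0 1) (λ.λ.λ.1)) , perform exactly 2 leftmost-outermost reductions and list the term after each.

  start: (λ.0) ((λ.λ.0 1) (λ.λ.λ.1))
  step 1: (λ.λ.0 1) (λ.λ.λ.1)
  step 2: λ.0 (λ.λ.λ.1)

Answer: after 2 steps: λ.0 (λ.λ.λ.1)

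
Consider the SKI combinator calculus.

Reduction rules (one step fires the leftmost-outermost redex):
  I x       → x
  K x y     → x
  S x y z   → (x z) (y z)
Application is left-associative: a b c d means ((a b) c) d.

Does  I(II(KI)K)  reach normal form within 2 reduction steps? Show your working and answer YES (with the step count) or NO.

Answer: NO — after 2 steps the term is I(KI)K, not yet normal

Working:
  start: I(II(KI)K)
  step 1: II(KI)K
  step 2: I(KI)K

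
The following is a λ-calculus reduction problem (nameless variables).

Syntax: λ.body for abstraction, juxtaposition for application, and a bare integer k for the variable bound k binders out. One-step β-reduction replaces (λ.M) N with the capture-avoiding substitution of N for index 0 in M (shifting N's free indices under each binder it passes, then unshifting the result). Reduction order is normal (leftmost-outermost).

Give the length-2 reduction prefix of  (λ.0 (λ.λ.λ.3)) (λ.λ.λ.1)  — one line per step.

Answer: after 2 steps: λ.λ.1

Derivation:
  start: (λ.0 (λ.λ.λ.3)) (λ.λ.λ.1)
  step 1: (λ.λ.λ.1) (λ.λ.λ.λ.λ.λ.1)
  step 2: λ.λ.1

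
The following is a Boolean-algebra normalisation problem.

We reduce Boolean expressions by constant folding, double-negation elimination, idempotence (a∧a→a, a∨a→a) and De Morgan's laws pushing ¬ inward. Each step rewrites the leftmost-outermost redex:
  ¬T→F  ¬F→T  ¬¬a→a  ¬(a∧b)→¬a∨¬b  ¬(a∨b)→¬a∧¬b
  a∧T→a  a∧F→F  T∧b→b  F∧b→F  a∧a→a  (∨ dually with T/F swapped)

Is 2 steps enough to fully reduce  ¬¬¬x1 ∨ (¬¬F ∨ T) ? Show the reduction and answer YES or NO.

Answer: NO — after 2 steps the term is ¬x1 ∨ T, not yet normal

Derivation:
  start: ¬¬¬x1 ∨ (¬¬F ∨ T)
  →1  ¬x1 ∨ (¬¬F ∨ T)
  →2  ¬x1 ∨ T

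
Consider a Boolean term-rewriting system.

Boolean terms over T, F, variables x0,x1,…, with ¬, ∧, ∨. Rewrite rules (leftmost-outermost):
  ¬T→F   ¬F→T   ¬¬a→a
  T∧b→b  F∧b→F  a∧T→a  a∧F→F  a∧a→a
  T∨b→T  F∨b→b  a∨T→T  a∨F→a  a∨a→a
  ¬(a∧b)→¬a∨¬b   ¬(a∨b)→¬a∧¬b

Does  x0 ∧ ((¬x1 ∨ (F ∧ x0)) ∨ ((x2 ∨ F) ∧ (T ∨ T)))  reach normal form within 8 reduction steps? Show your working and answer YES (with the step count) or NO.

Answer: YES — reaches normal form x0 ∧ (¬x1 ∨ x2) in 5 ≤ 8 steps

Working:
  start: x0 ∧ ((¬x1 ∨ (F ∧ x0)) ∨ ((x2 ∨ F) ∧ (T ∨ T)))
  [1] x0 ∧ ((¬x1 ∨ F) ∨ ((x2 ∨ F) ∧ (T ∨ T)))
  [2] x0 ∧ (¬x1 ∨ ((x2 ∨ F) ∧ (T ∨ T)))
  [3] x0 ∧ (¬x1 ∨ (x2 ∧ (T ∨ T)))
  [4] x0 ∧ (¬x1 ∨ (x2 ∧ T))
  [5] x0 ∧ (¬x1 ∨ x2)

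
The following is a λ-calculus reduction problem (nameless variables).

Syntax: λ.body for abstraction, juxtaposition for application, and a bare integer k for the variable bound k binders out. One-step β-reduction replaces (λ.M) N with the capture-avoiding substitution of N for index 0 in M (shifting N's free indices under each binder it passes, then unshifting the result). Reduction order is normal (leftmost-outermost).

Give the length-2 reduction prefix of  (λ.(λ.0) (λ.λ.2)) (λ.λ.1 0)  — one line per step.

Answer: after 2 steps: λ.λ.λ.λ.1 0

Working:
  start: (λ.(λ.0) (λ.λ.2)) (λ.λ.1 0)
  [1] (λ.0) (λ.λ.λ.λ.1 0)
  [2] λ.λ.λ.λ.1 0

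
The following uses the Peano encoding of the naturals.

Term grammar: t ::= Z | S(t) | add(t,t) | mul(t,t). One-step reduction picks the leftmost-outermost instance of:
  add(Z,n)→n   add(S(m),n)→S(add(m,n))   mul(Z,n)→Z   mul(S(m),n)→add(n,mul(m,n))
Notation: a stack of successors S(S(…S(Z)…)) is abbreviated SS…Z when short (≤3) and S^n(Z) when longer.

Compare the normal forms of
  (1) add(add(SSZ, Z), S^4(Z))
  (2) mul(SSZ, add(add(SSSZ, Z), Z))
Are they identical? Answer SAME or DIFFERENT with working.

Answer: SAME — A ⇓ S^6(Z), B ⇓ S^6(Z)

Working:
Term A:
  start: add(add(SSZ, Z), S^4(Z))
  →1  add(S(add(SZ, Z)), S^4(Z))
  →2  S(add(add(SZ, Z), S^4(Z)))
  →3  S(add(S(add(Z, Z)), S^4(Z)))
  →4  S(S(add(add(Z, Z), S^4(Z))))
  →5  S(S(add(Z, S^4(Z))))
  →6  S^6(Z)

Term B:
  start: mul(SSZ, add(add(SSSZ, Z), Z))
  →1  add(add(add(SSSZ, Z), Z), mul(SZ, add(add(SSSZ, Z), Z)))
  →2  add(add(S(add(SSZ, Z)), Z), mul(SZ, add(add(SSSZ, Z), Z)))
  →3  add(S(add(add(SSZ, Z), Z)), mul(SZ, add(add(SSSZ, Z), Z)))
  →4  S(add(add(add(SSZ, Z), Z), mul(SZ, add(add(SSSZ, Z), Z))))
  →5  S(add(add(S(add(SZ, Z)), Z), mul(SZ, add(add(SSSZ, Z), Z))))
  →6  S(add(S(add(add(SZ, Z), Z)), mul(SZ, add(add(SSSZ, Z), Z))))
  →7  S(S(add(add(add(SZ, Z), Z), mul(SZ, add(add(SSSZ, Z), Z)))))
  →8  S(S(add(add(S(add(Z, Z)), Z), mul(SZ, add(add(SSSZ, Z), Z)))))
  →9  S(S(add(S(add(add(Z, Z), Z)), mul(SZ, add(add(SSSZ, Z), Z)))))
  →10  S(S(S(add(add(add(Z, Z), Z), mul(SZ, add(add(SSSZ, Z), Z))))))
  →11  S(S(S(add(add(Z, Z), mul(SZ, add(add(SSSZ, Z), Z))))))
  →12  S(S(S(add(Z, mul(SZ, add(add(SSSZ, Z), Z))))))
  →13  S(S(S(mul(SZ, add(add(SSSZ, Z), Z)))))
  →14  S(S(S(add(add(add(SSSZ, Z), Z), mul(Z, add(add(SSSZ, Z), Z))))))
  →15  S(S(S(add(add(S(add(SSZ, Z)), Z), mul(Z, add(add(SSSZ, Z), Z))))))
  →16  S(S(S(add(S(add(add(SSZ, Z), Z)), mul(Z, add(add(SSSZ, Z), Z))))))
  →17  S(S(S(S(add(add(add(SSZ, Z), Z), mul(Z, add(add(SSSZ, Z), Z)))))))
  →18  S(S(S(S(add(add(S(add(SZ, Z)), Z), mul(Z, add(add(SSSZ, Z), Z)))))))
  →19  S(S(S(S(add(S(add(add(SZ, Z), Z)), mul(Z, add(add(SSSZ, Z), Z)))))))
  →20  S(S(S(S(S(add(add(add(SZ, Z), Z), mul(Z, add(add(SSSZ, Z), Z))))))))
  →21  S(S(S(S(S(add(add(S(add(Z, Z)), Z), mul(Z, add(add(SSSZ, Z), Z))))))))
  →22  S(S(S(S(S(add(S(add(add(Z, Z), Z)), mul(Z, add(add(SSSZ, Z), Z))))))))
  →23  S(S(S(S(S(S(add(add(add(Z, Z), Z), mul(Z, add(add(SSSZ, Z), Z)))))))))
  →24  S(S(S(S(S(S(add(add(Z, Z), mul(Z, add(add(SSSZ, Z), Z)))))))))
  →25  S(S(S(S(S(S(add(Z, mul(Z, add(add(SSSZ, Z), Z)))))))))
  →26  S(S(S(S(S(S(mul(Z, add(add(SSSZ, Z), Z))))))))
  →27  S^6(Z)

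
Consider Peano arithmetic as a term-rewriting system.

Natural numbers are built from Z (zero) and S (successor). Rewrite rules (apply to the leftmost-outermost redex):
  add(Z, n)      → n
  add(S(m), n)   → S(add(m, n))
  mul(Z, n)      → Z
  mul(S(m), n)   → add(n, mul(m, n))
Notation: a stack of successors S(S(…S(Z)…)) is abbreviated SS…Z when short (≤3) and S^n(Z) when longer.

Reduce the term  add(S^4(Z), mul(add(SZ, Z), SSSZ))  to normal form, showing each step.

  start: add(S^4(Z), mul(add(SZ, Z), SSSZ))
  step 1: S(add(SSSZ, mul(add(SZ, Z), SSSZ)))
  step 2: S(S(add(SSZ, mul(add(SZ, Z), SSSZ))))
  step 3: S(S(S(add(SZ, mul(add(SZ, Z), SSSZ)))))
  step 4: S(S(S(S(add(Z, mul(add(SZ, Z), SSSZ))))))
  step 5: S(S(S(S(mul(add(SZ, Z), SSSZ)))))
  step 6: S(S(S(S(mul(S(add(Z, Z)), SSSZ)))))
  step 7: S(S(S(S(add(SSSZ, mul(add(Z, Z), SSSZ))))))
  step 8: S(S(S(S(S(add(SSZ, mul(add(Z, Z), SSSZ)))))))
  step 9: S(S(S(S(S(S(add(SZ, mul(add(Z, Z), SSSZ))))))))
  step 10: S(S(S(S(S(S(S(add(Z, mul(add(Z, Z), SSSZ)))))))))
  step 11: S(S(S(S(S(S(S(mul(add(Z, Z), SSSZ))))))))
  step 12: S(S(S(S(S(S(S(mul(Z, SSSZ))))))))
  step 13: S^7(Z)

Answer: normal form = S^7(Z)  (in 13 steps)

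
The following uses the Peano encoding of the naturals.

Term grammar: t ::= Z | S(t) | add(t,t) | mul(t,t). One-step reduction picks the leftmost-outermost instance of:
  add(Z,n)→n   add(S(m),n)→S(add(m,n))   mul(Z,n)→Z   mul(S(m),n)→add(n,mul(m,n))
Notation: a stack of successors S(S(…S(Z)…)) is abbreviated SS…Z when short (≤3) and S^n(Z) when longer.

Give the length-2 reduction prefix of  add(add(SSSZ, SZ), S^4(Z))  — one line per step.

  start: add(add(SSSZ, SZ), S^4(Z))
  →1  add(S(add(SSZ, SZ)), S^4(Z))
  →2  S(add(add(SSZ, SZ), S^4(Z)))

Answer: after 2 steps: S(add(add(SSZ, SZ), S^4(Z)))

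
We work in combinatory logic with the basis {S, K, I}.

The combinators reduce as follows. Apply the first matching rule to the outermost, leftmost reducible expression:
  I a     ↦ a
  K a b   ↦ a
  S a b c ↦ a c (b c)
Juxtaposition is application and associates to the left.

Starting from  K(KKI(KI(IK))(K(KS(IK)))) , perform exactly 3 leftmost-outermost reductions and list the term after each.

Answer: after 3 steps: KI

Working:
  start: K(KKI(KI(IK))(K(KS(IK))))
  →1  K(K(KI(IK))(K(KS(IK))))
  →2  K(KI(IK))
  →3  KI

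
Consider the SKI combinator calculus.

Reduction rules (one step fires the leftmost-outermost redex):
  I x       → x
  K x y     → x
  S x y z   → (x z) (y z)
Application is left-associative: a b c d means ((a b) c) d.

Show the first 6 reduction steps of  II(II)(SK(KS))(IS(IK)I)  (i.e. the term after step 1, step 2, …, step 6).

  start: II(II)(SK(KS))(IS(IK)I)
  step 1: I(II)(SK(KS))(IS(IK)I)
  step 2: II(SK(KS))(IS(IK)I)
  step 3: I(SK(KS))(IS(IK)I)
  step 4: SK(KS)(IS(IK)I)
  step 5: K(IS(IK)I)(KS(IS(IK)I))
  step 6: IS(IK)I

Answer: after 6 steps: IS(IK)I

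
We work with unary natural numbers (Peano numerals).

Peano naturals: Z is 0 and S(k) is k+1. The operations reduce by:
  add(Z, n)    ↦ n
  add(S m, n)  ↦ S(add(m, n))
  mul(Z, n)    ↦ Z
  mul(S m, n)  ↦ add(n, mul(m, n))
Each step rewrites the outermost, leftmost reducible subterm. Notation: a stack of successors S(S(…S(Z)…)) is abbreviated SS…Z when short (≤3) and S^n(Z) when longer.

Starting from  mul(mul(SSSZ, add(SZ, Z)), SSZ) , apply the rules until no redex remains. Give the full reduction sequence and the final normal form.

Answer: normal form = S^6(Z)  (in 29 steps)

Reduction:
  start: mul(mul(SSSZ, add(SZ, Z)), SSZ)
  step 1: mul(add(add(SZ, Z), mul(SSZ, add(SZ, Z))), SSZ)
  step 2: mul(add(S(add(Z, Z)), mul(SSZ, add(SZ, Z))), SSZ)
  step 3: mul(S(add(add(Z, Z), mul(SSZ, add(SZ, Z)))), SSZ)
  step 4: add(SSZ, mul(add(add(Z, Z), mul(SSZ, add(SZ, Z))), SSZ))
  step 5: S(add(SZ, mul(add(add(Z, Z), mul(SSZ, add(SZ, Z))), SSZ)))
  step 6: S(S(add(Z, mul(add(add(Z, Z), mul(SSZ, add(SZ, Z))), SSZ))))
  step 7: S(S(mul(add(add(Z, Z), mul(SSZ, add(SZ, Z))), SSZ)))
  step 8: S(S(mul(add(Z, mul(SSZ, add(SZ, Z))), SSZ)))
  step 9: S(S(mul(mul(SSZ, add(SZ, Z)), SSZ)))
  step 10: S(S(mul(add(add(SZ, Z), mul(SZ, add(SZ, Z))), SSZ)))
  step 11: S(S(mul(add(S(add(Z, Z)), mul(SZ, add(SZ, Z))), SSZ)))
  step 12: S(S(mul(S(add(add(Z, Z), mul(SZ, add(SZ, Z)))), SSZ)))
  step 13: S(S(add(SSZ, mul(add(add(Z, Z), mul(SZ, add(SZ, Z))), SSZ))))
  step 14: S(S(S(add(SZ, mul(add(add(Z, Z), mul(SZ, add(SZ, Z))), SSZ)))))
  step 15: S(S(S(S(add(Z, mul(add(add(Z, Z), mul(SZ, add(SZ, Z))), SSZ))))))
  step 16: S(S(S(S(mul(add(add(Z, Z), mul(SZ, add(SZ, Z))), SSZ)))))
  step 17: S(S(S(S(mul(add(Z, mul(SZ, add(SZ, Z))), SSZ)))))
  step 18: S(S(S(S(mul(mul(SZ, add(SZ, Z)), SSZ)))))
  step 19: S(S(S(S(mul(add(add(SZ, Z), mul(Z, add(SZ, Z))), SSZ)))))
  step 20: S(S(S(S(mul(add(S(add(Z, Z)), mul(Z, add(SZ, Z))), SSZ)))))
  step 21: S(S(S(S(mul(S(add(add(Z, Z), mul(Z, add(SZ, Z)))), SSZ)))))
  step 22: S(S(S(S(add(SSZ, mul(add(add(Z, Z), mul(Z, add(SZ, Z))), SSZ))))))
  step 23: S(S(S(S(S(add(SZ, mul(add(add(Z, Z), mul(Z, add(SZ, Z))), SSZ)))))))
  step 24: S(S(S(S(S(S(add(Z, mul(add(add(Z, Z), mul(Z, add(SZ, Z))), SSZ))))))))
  step 25: S(S(S(S(S(S(mul(add(add(Z, Z), mul(Z, add(SZ, Z))), SSZ)))))))
  step 26: S(S(S(S(S(S(mul(add(Z, mul(Z, add(SZ, Z))), SSZ)))))))
  step 27: S(S(S(S(S(S(mul(mul(Z, add(SZ, Z)), SSZ)))))))
  step 28: S(S(S(S(S(S(mul(Z, SSZ)))))))
  step 29: S^6(Z)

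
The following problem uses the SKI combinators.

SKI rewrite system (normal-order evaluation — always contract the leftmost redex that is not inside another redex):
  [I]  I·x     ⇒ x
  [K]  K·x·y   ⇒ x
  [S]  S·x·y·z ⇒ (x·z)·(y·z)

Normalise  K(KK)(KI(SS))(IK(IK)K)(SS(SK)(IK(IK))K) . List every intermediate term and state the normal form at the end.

  start: K(KK)(KI(SS))(IK(IK)K)(SS(SK)(IK(IK))K)
  [1] KK(IK(IK)K)(SS(SK)(IK(IK))K)
  [2] K(SS(SK)(IK(IK))K)
  [3] K(S(IK(IK))(SK(IK(IK)))K)
  [4] K(IK(IK)K(SK(IK(IK))K))
  [5] K(K(IK)K(SK(IK(IK))K))
  [6] K(IK(SK(IK(IK))K))
  [7] K(K(SK(IK(IK))K))
  [8] K(K(KK(IK(IK)K)))
  [9] K(KK)

Answer: normal form = K(KK)  (in 9 steps)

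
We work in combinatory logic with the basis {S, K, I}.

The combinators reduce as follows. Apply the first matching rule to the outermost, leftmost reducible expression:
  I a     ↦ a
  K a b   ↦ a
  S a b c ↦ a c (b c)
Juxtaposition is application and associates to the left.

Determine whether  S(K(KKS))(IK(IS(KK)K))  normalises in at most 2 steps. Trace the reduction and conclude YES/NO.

  start: S(K(KKS))(IK(IS(KK)K))
  →1  S(KK)(IK(IS(KK)K))
  →2  S(KK)(K(IS(KK)K))

Answer: NO — after 2 steps the term is S(KK)(K(IS(KK)K)), not yet normal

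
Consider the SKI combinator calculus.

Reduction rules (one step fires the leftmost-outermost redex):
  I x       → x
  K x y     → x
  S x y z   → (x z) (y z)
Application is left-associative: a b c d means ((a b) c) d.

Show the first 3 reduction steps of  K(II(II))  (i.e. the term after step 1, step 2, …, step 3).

  start: K(II(II))
  step 1: K(I(II))
  step 2: K(II)
  step 3: KI

Answer: after 3 steps: KI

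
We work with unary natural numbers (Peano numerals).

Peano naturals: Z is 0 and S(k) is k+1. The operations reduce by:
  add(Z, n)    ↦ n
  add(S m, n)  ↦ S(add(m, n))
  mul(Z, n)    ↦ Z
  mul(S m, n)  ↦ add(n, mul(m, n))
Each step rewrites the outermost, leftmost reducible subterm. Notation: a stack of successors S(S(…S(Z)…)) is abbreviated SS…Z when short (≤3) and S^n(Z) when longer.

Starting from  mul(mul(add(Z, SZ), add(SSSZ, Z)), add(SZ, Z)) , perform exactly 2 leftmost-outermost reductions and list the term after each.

  start: mul(mul(add(Z, SZ), add(SSSZ, Z)), add(SZ, Z))
  →1  mul(mul(SZ, add(SSSZ, Z)), add(SZ, Z))
  →2  mul(add(add(SSSZ, Z), mul(Z, add(SSSZ, Z))), add(SZ, Z))

Answer: after 2 steps: mul(add(add(SSSZ, Z), mul(Z, add(SSSZ, Z))), add(SZ, Z))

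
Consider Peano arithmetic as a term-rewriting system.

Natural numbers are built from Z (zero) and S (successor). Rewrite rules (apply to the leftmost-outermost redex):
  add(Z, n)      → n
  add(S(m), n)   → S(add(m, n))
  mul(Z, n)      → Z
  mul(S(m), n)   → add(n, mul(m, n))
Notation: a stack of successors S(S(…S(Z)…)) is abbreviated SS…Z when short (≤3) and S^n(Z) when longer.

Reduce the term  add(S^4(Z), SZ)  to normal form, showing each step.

Answer: normal form = S^5(Z)  (in 5 steps)

Reduction:
  start: add(S^4(Z), SZ)
  →1  S(add(SSSZ, SZ))
  →2  S(S(add(SSZ, SZ)))
  →3  S(S(S(add(SZ, SZ))))
  →4  S(S(S(S(add(Z, SZ)))))
  →5  S^5(Z)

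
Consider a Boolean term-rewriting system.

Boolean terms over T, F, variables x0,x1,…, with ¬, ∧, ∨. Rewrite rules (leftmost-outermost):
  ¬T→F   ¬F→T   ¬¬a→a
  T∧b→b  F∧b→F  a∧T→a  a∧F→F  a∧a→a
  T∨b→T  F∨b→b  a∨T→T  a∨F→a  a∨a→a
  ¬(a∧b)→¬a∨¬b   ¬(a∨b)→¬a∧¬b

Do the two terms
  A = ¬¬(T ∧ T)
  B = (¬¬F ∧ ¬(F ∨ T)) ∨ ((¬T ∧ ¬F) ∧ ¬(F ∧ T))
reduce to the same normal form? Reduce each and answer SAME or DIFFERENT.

Answer: DIFFERENT — A ⇓ T, B ⇓ F

Derivation:
Term A:
  start: ¬¬(T ∧ T)
  step 1: T ∧ T
  step 2: T

Term B:
  start: (¬¬F ∧ ¬(F ∨ T)) ∨ ((¬T ∧ ¬F) ∧ ¬(F ∧ T))
  step 1: (F ∧ ¬(F ∨ T)) ∨ ((¬T ∧ ¬F) ∧ ¬(F ∧ T))
  step 2: F ∨ ((¬T ∧ ¬F) ∧ ¬(F ∧ T))
  step 3: (¬T ∧ ¬F) ∧ ¬(F ∧ T)
  step 4: (F ∧ ¬F) ∧ ¬(F ∧ T)
  step 5: F ∧ ¬(F ∧ T)
  step 6: F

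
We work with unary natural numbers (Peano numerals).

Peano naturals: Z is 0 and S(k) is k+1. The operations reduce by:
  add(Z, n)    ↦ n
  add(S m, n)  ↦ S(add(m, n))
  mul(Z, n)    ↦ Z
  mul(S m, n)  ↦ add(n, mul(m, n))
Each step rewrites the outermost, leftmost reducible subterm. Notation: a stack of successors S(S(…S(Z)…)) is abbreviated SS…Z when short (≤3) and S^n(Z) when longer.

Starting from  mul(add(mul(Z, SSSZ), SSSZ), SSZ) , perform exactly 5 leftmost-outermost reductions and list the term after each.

Answer: after 5 steps: S(S(add(Z, mul(SSZ, SSZ))))

Derivation:
  start: mul(add(mul(Z, SSSZ), SSSZ), SSZ)
  [1] mul(add(Z, SSSZ), SSZ)
  [2] mul(SSSZ, SSZ)
  [3] add(SSZ, mul(SSZ, SSZ))
  [4] S(add(SZ, mul(SSZ, SSZ)))
  [5] S(S(add(Z, mul(SSZ, SSZ))))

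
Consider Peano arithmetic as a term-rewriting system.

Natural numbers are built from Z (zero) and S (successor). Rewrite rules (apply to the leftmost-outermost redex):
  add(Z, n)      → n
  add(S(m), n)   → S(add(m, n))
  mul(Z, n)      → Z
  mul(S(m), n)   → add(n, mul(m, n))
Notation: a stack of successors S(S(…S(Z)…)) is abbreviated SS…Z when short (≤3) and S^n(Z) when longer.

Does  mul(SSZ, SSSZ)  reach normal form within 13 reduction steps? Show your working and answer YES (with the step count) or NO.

  start: mul(SSZ, SSSZ)
  [1] add(SSSZ, mul(SZ, SSSZ))
  [2] S(add(SSZ, mul(SZ, SSSZ)))
  [3] S(S(add(SZ, mul(SZ, SSSZ))))
  [4] S(S(S(add(Z, mul(SZ, SSSZ)))))
  [5] S(S(S(mul(SZ, SSSZ))))
  [6] S(S(S(add(SSSZ, mul(Z, SSSZ)))))
  [7] S(S(S(S(add(SSZ, mul(Z, SSSZ))))))
  [8] S(S(S(S(S(add(SZ, mul(Z, SSSZ)))))))
  [9] S(S(S(S(S(S(add(Z, mul(Z, SSSZ))))))))
  [10] S(S(S(S(S(S(mul(Z, SSSZ)))))))
  [11] S^6(Z)

Answer: YES — reaches normal form S^6(Z) in 11 ≤ 13 steps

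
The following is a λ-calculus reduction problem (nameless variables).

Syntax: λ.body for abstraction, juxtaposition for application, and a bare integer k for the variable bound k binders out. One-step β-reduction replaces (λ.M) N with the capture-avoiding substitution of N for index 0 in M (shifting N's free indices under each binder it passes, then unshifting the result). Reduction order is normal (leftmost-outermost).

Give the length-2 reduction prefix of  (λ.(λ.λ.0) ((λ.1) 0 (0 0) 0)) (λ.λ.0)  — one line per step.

Answer: after 2 steps: λ.0

Reduction:
  start: (λ.(λ.λ.0) ((λ.1) 0 (0 0) 0)) (λ.λ.0)
  [1] (λ.λ.0) ((λ.λ.λ.0) (λ.λ.0) ((λ.λ.0) (λ.λ.0)) (λ.λ.0))
  [2] λ.0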